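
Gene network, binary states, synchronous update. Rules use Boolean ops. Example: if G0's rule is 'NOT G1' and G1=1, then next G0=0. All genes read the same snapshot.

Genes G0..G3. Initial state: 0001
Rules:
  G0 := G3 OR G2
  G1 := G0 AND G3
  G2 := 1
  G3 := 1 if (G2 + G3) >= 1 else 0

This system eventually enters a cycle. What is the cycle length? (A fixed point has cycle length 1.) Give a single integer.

Answer: 1

Derivation:
Step 0: 0001
Step 1: G0=G3|G2=1|0=1 G1=G0&G3=0&1=0 G2=1(const) G3=(0+1>=1)=1 -> 1011
Step 2: G0=G3|G2=1|1=1 G1=G0&G3=1&1=1 G2=1(const) G3=(1+1>=1)=1 -> 1111
Step 3: G0=G3|G2=1|1=1 G1=G0&G3=1&1=1 G2=1(const) G3=(1+1>=1)=1 -> 1111
State from step 3 equals state from step 2 -> cycle length 1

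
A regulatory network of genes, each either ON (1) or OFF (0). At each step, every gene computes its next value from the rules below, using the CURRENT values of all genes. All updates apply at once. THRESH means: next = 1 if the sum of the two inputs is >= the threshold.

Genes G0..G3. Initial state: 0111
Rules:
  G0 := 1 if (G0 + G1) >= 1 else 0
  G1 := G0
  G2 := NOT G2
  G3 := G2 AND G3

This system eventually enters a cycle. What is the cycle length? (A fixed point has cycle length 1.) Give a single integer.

Answer: 2

Derivation:
Step 0: 0111
Step 1: G0=(0+1>=1)=1 G1=G0=0 G2=NOT G2=NOT 1=0 G3=G2&G3=1&1=1 -> 1001
Step 2: G0=(1+0>=1)=1 G1=G0=1 G2=NOT G2=NOT 0=1 G3=G2&G3=0&1=0 -> 1110
Step 3: G0=(1+1>=1)=1 G1=G0=1 G2=NOT G2=NOT 1=0 G3=G2&G3=1&0=0 -> 1100
Step 4: G0=(1+1>=1)=1 G1=G0=1 G2=NOT G2=NOT 0=1 G3=G2&G3=0&0=0 -> 1110
State from step 4 equals state from step 2 -> cycle length 2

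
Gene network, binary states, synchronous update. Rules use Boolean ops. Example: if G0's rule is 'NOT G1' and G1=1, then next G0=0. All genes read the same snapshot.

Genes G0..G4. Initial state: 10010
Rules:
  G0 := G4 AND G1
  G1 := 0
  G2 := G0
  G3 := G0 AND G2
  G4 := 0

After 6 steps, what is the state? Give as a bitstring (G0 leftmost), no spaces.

Step 1: G0=G4&G1=0&0=0 G1=0(const) G2=G0=1 G3=G0&G2=1&0=0 G4=0(const) -> 00100
Step 2: G0=G4&G1=0&0=0 G1=0(const) G2=G0=0 G3=G0&G2=0&1=0 G4=0(const) -> 00000
Step 3: G0=G4&G1=0&0=0 G1=0(const) G2=G0=0 G3=G0&G2=0&0=0 G4=0(const) -> 00000
Step 4: G0=G4&G1=0&0=0 G1=0(const) G2=G0=0 G3=G0&G2=0&0=0 G4=0(const) -> 00000
Step 5: G0=G4&G1=0&0=0 G1=0(const) G2=G0=0 G3=G0&G2=0&0=0 G4=0(const) -> 00000
Step 6: G0=G4&G1=0&0=0 G1=0(const) G2=G0=0 G3=G0&G2=0&0=0 G4=0(const) -> 00000

00000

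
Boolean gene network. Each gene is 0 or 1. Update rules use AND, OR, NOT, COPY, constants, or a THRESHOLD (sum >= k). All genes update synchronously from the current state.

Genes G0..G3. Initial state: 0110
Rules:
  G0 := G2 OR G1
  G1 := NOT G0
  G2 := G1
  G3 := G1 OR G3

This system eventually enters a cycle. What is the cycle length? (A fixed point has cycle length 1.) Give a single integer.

Step 0: 0110
Step 1: G0=G2|G1=1|1=1 G1=NOT G0=NOT 0=1 G2=G1=1 G3=G1|G3=1|0=1 -> 1111
Step 2: G0=G2|G1=1|1=1 G1=NOT G0=NOT 1=0 G2=G1=1 G3=G1|G3=1|1=1 -> 1011
Step 3: G0=G2|G1=1|0=1 G1=NOT G0=NOT 1=0 G2=G1=0 G3=G1|G3=0|1=1 -> 1001
Step 4: G0=G2|G1=0|0=0 G1=NOT G0=NOT 1=0 G2=G1=0 G3=G1|G3=0|1=1 -> 0001
Step 5: G0=G2|G1=0|0=0 G1=NOT G0=NOT 0=1 G2=G1=0 G3=G1|G3=0|1=1 -> 0101
Step 6: G0=G2|G1=0|1=1 G1=NOT G0=NOT 0=1 G2=G1=1 G3=G1|G3=1|1=1 -> 1111
State from step 6 equals state from step 1 -> cycle length 5

Answer: 5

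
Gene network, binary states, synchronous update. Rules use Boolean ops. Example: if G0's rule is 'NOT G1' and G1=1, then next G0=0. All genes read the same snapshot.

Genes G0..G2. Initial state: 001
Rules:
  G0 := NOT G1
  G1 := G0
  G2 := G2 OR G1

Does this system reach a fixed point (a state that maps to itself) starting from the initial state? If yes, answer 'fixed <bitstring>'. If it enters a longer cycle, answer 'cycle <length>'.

Step 0: 001
Step 1: G0=NOT G1=NOT 0=1 G1=G0=0 G2=G2|G1=1|0=1 -> 101
Step 2: G0=NOT G1=NOT 0=1 G1=G0=1 G2=G2|G1=1|0=1 -> 111
Step 3: G0=NOT G1=NOT 1=0 G1=G0=1 G2=G2|G1=1|1=1 -> 011
Step 4: G0=NOT G1=NOT 1=0 G1=G0=0 G2=G2|G1=1|1=1 -> 001
Cycle of length 4 starting at step 0 -> no fixed point

Answer: cycle 4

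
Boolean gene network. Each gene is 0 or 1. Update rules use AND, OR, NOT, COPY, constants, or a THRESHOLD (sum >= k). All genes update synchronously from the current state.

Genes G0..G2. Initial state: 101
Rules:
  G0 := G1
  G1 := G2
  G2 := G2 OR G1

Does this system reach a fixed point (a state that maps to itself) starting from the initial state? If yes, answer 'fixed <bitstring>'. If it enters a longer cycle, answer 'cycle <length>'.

Answer: fixed 111

Derivation:
Step 0: 101
Step 1: G0=G1=0 G1=G2=1 G2=G2|G1=1|0=1 -> 011
Step 2: G0=G1=1 G1=G2=1 G2=G2|G1=1|1=1 -> 111
Step 3: G0=G1=1 G1=G2=1 G2=G2|G1=1|1=1 -> 111
Fixed point reached at step 2: 111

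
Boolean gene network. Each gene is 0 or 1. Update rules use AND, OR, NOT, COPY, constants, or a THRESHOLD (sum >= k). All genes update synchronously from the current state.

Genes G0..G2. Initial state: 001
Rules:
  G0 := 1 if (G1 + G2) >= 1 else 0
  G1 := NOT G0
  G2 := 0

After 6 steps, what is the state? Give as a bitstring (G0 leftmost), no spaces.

Step 1: G0=(0+1>=1)=1 G1=NOT G0=NOT 0=1 G2=0(const) -> 110
Step 2: G0=(1+0>=1)=1 G1=NOT G0=NOT 1=0 G2=0(const) -> 100
Step 3: G0=(0+0>=1)=0 G1=NOT G0=NOT 1=0 G2=0(const) -> 000
Step 4: G0=(0+0>=1)=0 G1=NOT G0=NOT 0=1 G2=0(const) -> 010
Step 5: G0=(1+0>=1)=1 G1=NOT G0=NOT 0=1 G2=0(const) -> 110
Step 6: G0=(1+0>=1)=1 G1=NOT G0=NOT 1=0 G2=0(const) -> 100

100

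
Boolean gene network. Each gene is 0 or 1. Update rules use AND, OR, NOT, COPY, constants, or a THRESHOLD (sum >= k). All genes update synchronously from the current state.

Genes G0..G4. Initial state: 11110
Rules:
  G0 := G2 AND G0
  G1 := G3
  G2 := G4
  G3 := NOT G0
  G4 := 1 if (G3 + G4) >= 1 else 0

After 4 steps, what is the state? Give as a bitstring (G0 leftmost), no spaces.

Step 1: G0=G2&G0=1&1=1 G1=G3=1 G2=G4=0 G3=NOT G0=NOT 1=0 G4=(1+0>=1)=1 -> 11001
Step 2: G0=G2&G0=0&1=0 G1=G3=0 G2=G4=1 G3=NOT G0=NOT 1=0 G4=(0+1>=1)=1 -> 00101
Step 3: G0=G2&G0=1&0=0 G1=G3=0 G2=G4=1 G3=NOT G0=NOT 0=1 G4=(0+1>=1)=1 -> 00111
Step 4: G0=G2&G0=1&0=0 G1=G3=1 G2=G4=1 G3=NOT G0=NOT 0=1 G4=(1+1>=1)=1 -> 01111

01111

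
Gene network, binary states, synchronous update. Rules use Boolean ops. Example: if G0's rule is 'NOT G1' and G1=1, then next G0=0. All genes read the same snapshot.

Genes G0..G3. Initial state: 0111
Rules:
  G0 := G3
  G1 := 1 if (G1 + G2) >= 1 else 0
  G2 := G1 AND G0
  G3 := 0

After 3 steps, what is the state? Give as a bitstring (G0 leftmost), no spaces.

Step 1: G0=G3=1 G1=(1+1>=1)=1 G2=G1&G0=1&0=0 G3=0(const) -> 1100
Step 2: G0=G3=0 G1=(1+0>=1)=1 G2=G1&G0=1&1=1 G3=0(const) -> 0110
Step 3: G0=G3=0 G1=(1+1>=1)=1 G2=G1&G0=1&0=0 G3=0(const) -> 0100

0100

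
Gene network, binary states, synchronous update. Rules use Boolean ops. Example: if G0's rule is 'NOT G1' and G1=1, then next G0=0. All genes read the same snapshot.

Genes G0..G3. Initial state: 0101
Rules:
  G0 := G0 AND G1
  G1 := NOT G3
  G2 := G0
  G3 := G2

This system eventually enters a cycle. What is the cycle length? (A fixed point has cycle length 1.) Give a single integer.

Step 0: 0101
Step 1: G0=G0&G1=0&1=0 G1=NOT G3=NOT 1=0 G2=G0=0 G3=G2=0 -> 0000
Step 2: G0=G0&G1=0&0=0 G1=NOT G3=NOT 0=1 G2=G0=0 G3=G2=0 -> 0100
Step 3: G0=G0&G1=0&1=0 G1=NOT G3=NOT 0=1 G2=G0=0 G3=G2=0 -> 0100
State from step 3 equals state from step 2 -> cycle length 1

Answer: 1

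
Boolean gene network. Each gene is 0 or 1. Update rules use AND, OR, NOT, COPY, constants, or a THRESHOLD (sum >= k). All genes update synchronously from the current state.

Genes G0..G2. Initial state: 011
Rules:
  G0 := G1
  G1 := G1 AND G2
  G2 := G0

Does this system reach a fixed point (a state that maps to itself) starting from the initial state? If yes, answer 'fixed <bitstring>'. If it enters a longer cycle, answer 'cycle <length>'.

Step 0: 011
Step 1: G0=G1=1 G1=G1&G2=1&1=1 G2=G0=0 -> 110
Step 2: G0=G1=1 G1=G1&G2=1&0=0 G2=G0=1 -> 101
Step 3: G0=G1=0 G1=G1&G2=0&1=0 G2=G0=1 -> 001
Step 4: G0=G1=0 G1=G1&G2=0&1=0 G2=G0=0 -> 000
Step 5: G0=G1=0 G1=G1&G2=0&0=0 G2=G0=0 -> 000
Fixed point reached at step 4: 000

Answer: fixed 000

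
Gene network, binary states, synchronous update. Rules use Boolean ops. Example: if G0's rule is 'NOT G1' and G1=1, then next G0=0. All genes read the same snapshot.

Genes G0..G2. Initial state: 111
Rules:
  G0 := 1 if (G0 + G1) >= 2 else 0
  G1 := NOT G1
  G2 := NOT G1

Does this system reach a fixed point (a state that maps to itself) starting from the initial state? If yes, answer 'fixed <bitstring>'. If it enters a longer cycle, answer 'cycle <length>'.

Step 0: 111
Step 1: G0=(1+1>=2)=1 G1=NOT G1=NOT 1=0 G2=NOT G1=NOT 1=0 -> 100
Step 2: G0=(1+0>=2)=0 G1=NOT G1=NOT 0=1 G2=NOT G1=NOT 0=1 -> 011
Step 3: G0=(0+1>=2)=0 G1=NOT G1=NOT 1=0 G2=NOT G1=NOT 1=0 -> 000
Step 4: G0=(0+0>=2)=0 G1=NOT G1=NOT 0=1 G2=NOT G1=NOT 0=1 -> 011
Cycle of length 2 starting at step 2 -> no fixed point

Answer: cycle 2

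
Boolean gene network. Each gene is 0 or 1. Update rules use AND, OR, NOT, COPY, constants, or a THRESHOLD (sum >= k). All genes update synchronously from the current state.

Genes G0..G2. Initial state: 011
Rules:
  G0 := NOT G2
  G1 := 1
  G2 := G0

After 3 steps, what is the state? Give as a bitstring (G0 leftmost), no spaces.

Step 1: G0=NOT G2=NOT 1=0 G1=1(const) G2=G0=0 -> 010
Step 2: G0=NOT G2=NOT 0=1 G1=1(const) G2=G0=0 -> 110
Step 3: G0=NOT G2=NOT 0=1 G1=1(const) G2=G0=1 -> 111

111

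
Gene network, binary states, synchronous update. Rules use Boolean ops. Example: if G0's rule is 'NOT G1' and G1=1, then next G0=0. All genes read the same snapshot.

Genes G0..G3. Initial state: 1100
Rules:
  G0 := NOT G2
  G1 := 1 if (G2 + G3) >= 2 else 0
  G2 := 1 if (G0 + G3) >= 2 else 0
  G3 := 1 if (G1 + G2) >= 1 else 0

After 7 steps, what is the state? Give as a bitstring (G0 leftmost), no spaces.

Step 1: G0=NOT G2=NOT 0=1 G1=(0+0>=2)=0 G2=(1+0>=2)=0 G3=(1+0>=1)=1 -> 1001
Step 2: G0=NOT G2=NOT 0=1 G1=(0+1>=2)=0 G2=(1+1>=2)=1 G3=(0+0>=1)=0 -> 1010
Step 3: G0=NOT G2=NOT 1=0 G1=(1+0>=2)=0 G2=(1+0>=2)=0 G3=(0+1>=1)=1 -> 0001
Step 4: G0=NOT G2=NOT 0=1 G1=(0+1>=2)=0 G2=(0+1>=2)=0 G3=(0+0>=1)=0 -> 1000
Step 5: G0=NOT G2=NOT 0=1 G1=(0+0>=2)=0 G2=(1+0>=2)=0 G3=(0+0>=1)=0 -> 1000
Step 6: G0=NOT G2=NOT 0=1 G1=(0+0>=2)=0 G2=(1+0>=2)=0 G3=(0+0>=1)=0 -> 1000
Step 7: G0=NOT G2=NOT 0=1 G1=(0+0>=2)=0 G2=(1+0>=2)=0 G3=(0+0>=1)=0 -> 1000

1000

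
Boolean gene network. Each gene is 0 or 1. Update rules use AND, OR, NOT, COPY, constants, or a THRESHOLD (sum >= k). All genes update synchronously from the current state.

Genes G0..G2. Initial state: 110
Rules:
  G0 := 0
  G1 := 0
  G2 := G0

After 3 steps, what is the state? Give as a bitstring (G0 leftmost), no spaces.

Step 1: G0=0(const) G1=0(const) G2=G0=1 -> 001
Step 2: G0=0(const) G1=0(const) G2=G0=0 -> 000
Step 3: G0=0(const) G1=0(const) G2=G0=0 -> 000

000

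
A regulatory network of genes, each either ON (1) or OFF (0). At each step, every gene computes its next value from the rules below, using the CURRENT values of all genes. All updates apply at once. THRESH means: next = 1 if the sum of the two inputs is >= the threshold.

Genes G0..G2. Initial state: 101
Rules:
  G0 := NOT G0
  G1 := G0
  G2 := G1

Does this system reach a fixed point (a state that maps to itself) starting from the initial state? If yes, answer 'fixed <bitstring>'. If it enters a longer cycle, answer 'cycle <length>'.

Answer: cycle 2

Derivation:
Step 0: 101
Step 1: G0=NOT G0=NOT 1=0 G1=G0=1 G2=G1=0 -> 010
Step 2: G0=NOT G0=NOT 0=1 G1=G0=0 G2=G1=1 -> 101
Cycle of length 2 starting at step 0 -> no fixed point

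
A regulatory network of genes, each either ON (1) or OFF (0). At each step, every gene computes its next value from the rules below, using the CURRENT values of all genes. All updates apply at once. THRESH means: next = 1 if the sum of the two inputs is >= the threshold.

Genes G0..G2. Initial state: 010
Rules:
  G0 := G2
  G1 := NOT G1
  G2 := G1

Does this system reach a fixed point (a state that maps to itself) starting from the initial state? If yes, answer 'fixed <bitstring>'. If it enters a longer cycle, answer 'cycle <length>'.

Step 0: 010
Step 1: G0=G2=0 G1=NOT G1=NOT 1=0 G2=G1=1 -> 001
Step 2: G0=G2=1 G1=NOT G1=NOT 0=1 G2=G1=0 -> 110
Step 3: G0=G2=0 G1=NOT G1=NOT 1=0 G2=G1=1 -> 001
Cycle of length 2 starting at step 1 -> no fixed point

Answer: cycle 2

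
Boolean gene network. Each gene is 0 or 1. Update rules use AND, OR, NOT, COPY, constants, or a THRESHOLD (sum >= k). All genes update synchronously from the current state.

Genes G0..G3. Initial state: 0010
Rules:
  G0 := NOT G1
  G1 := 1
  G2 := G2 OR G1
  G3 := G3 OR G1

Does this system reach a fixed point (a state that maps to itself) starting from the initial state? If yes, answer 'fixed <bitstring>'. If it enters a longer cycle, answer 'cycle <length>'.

Answer: fixed 0111

Derivation:
Step 0: 0010
Step 1: G0=NOT G1=NOT 0=1 G1=1(const) G2=G2|G1=1|0=1 G3=G3|G1=0|0=0 -> 1110
Step 2: G0=NOT G1=NOT 1=0 G1=1(const) G2=G2|G1=1|1=1 G3=G3|G1=0|1=1 -> 0111
Step 3: G0=NOT G1=NOT 1=0 G1=1(const) G2=G2|G1=1|1=1 G3=G3|G1=1|1=1 -> 0111
Fixed point reached at step 2: 0111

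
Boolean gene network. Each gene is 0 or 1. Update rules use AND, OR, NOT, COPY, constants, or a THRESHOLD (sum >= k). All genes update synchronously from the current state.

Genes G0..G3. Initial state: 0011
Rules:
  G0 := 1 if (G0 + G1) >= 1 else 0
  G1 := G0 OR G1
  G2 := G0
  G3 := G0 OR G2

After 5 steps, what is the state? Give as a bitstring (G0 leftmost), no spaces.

Step 1: G0=(0+0>=1)=0 G1=G0|G1=0|0=0 G2=G0=0 G3=G0|G2=0|1=1 -> 0001
Step 2: G0=(0+0>=1)=0 G1=G0|G1=0|0=0 G2=G0=0 G3=G0|G2=0|0=0 -> 0000
Step 3: G0=(0+0>=1)=0 G1=G0|G1=0|0=0 G2=G0=0 G3=G0|G2=0|0=0 -> 0000
Step 4: G0=(0+0>=1)=0 G1=G0|G1=0|0=0 G2=G0=0 G3=G0|G2=0|0=0 -> 0000
Step 5: G0=(0+0>=1)=0 G1=G0|G1=0|0=0 G2=G0=0 G3=G0|G2=0|0=0 -> 0000

0000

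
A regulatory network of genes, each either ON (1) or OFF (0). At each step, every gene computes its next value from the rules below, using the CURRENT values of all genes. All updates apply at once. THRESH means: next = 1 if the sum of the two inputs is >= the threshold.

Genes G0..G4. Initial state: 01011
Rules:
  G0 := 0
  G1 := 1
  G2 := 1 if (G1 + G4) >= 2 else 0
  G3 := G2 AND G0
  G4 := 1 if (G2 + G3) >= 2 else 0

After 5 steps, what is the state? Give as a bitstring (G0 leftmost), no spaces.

Step 1: G0=0(const) G1=1(const) G2=(1+1>=2)=1 G3=G2&G0=0&0=0 G4=(0+1>=2)=0 -> 01100
Step 2: G0=0(const) G1=1(const) G2=(1+0>=2)=0 G3=G2&G0=1&0=0 G4=(1+0>=2)=0 -> 01000
Step 3: G0=0(const) G1=1(const) G2=(1+0>=2)=0 G3=G2&G0=0&0=0 G4=(0+0>=2)=0 -> 01000
Step 4: G0=0(const) G1=1(const) G2=(1+0>=2)=0 G3=G2&G0=0&0=0 G4=(0+0>=2)=0 -> 01000
Step 5: G0=0(const) G1=1(const) G2=(1+0>=2)=0 G3=G2&G0=0&0=0 G4=(0+0>=2)=0 -> 01000

01000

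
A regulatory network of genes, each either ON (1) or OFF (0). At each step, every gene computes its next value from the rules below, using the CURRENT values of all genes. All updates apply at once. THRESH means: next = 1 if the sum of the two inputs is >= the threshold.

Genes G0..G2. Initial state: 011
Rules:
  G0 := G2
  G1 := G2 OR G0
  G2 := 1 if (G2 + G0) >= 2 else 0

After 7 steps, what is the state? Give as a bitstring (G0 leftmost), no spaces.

Step 1: G0=G2=1 G1=G2|G0=1|0=1 G2=(1+0>=2)=0 -> 110
Step 2: G0=G2=0 G1=G2|G0=0|1=1 G2=(0+1>=2)=0 -> 010
Step 3: G0=G2=0 G1=G2|G0=0|0=0 G2=(0+0>=2)=0 -> 000
Step 4: G0=G2=0 G1=G2|G0=0|0=0 G2=(0+0>=2)=0 -> 000
Step 5: G0=G2=0 G1=G2|G0=0|0=0 G2=(0+0>=2)=0 -> 000
Step 6: G0=G2=0 G1=G2|G0=0|0=0 G2=(0+0>=2)=0 -> 000
Step 7: G0=G2=0 G1=G2|G0=0|0=0 G2=(0+0>=2)=0 -> 000

000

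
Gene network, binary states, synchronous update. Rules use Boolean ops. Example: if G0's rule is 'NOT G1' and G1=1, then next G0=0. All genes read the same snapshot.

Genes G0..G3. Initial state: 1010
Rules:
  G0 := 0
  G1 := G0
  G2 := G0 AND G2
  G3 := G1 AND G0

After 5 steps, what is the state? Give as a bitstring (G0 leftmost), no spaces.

Step 1: G0=0(const) G1=G0=1 G2=G0&G2=1&1=1 G3=G1&G0=0&1=0 -> 0110
Step 2: G0=0(const) G1=G0=0 G2=G0&G2=0&1=0 G3=G1&G0=1&0=0 -> 0000
Step 3: G0=0(const) G1=G0=0 G2=G0&G2=0&0=0 G3=G1&G0=0&0=0 -> 0000
Step 4: G0=0(const) G1=G0=0 G2=G0&G2=0&0=0 G3=G1&G0=0&0=0 -> 0000
Step 5: G0=0(const) G1=G0=0 G2=G0&G2=0&0=0 G3=G1&G0=0&0=0 -> 0000

0000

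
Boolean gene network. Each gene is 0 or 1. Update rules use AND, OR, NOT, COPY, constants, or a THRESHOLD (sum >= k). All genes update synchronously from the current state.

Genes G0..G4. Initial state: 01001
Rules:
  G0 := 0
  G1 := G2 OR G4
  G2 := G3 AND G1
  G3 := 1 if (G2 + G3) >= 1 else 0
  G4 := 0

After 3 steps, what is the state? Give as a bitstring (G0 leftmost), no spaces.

Step 1: G0=0(const) G1=G2|G4=0|1=1 G2=G3&G1=0&1=0 G3=(0+0>=1)=0 G4=0(const) -> 01000
Step 2: G0=0(const) G1=G2|G4=0|0=0 G2=G3&G1=0&1=0 G3=(0+0>=1)=0 G4=0(const) -> 00000
Step 3: G0=0(const) G1=G2|G4=0|0=0 G2=G3&G1=0&0=0 G3=(0+0>=1)=0 G4=0(const) -> 00000

00000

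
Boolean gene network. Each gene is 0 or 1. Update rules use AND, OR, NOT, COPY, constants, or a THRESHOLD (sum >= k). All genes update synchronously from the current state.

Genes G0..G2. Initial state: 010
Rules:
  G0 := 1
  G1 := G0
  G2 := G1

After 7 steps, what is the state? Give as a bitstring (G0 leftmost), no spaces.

Step 1: G0=1(const) G1=G0=0 G2=G1=1 -> 101
Step 2: G0=1(const) G1=G0=1 G2=G1=0 -> 110
Step 3: G0=1(const) G1=G0=1 G2=G1=1 -> 111
Step 4: G0=1(const) G1=G0=1 G2=G1=1 -> 111
Step 5: G0=1(const) G1=G0=1 G2=G1=1 -> 111
Step 6: G0=1(const) G1=G0=1 G2=G1=1 -> 111
Step 7: G0=1(const) G1=G0=1 G2=G1=1 -> 111

111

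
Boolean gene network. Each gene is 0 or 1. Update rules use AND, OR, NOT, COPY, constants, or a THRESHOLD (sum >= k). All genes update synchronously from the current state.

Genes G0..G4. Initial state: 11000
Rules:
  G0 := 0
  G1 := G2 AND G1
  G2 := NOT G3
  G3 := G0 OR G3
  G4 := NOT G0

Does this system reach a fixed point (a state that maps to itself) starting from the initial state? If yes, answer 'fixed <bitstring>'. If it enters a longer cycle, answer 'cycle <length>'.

Answer: fixed 00011

Derivation:
Step 0: 11000
Step 1: G0=0(const) G1=G2&G1=0&1=0 G2=NOT G3=NOT 0=1 G3=G0|G3=1|0=1 G4=NOT G0=NOT 1=0 -> 00110
Step 2: G0=0(const) G1=G2&G1=1&0=0 G2=NOT G3=NOT 1=0 G3=G0|G3=0|1=1 G4=NOT G0=NOT 0=1 -> 00011
Step 3: G0=0(const) G1=G2&G1=0&0=0 G2=NOT G3=NOT 1=0 G3=G0|G3=0|1=1 G4=NOT G0=NOT 0=1 -> 00011
Fixed point reached at step 2: 00011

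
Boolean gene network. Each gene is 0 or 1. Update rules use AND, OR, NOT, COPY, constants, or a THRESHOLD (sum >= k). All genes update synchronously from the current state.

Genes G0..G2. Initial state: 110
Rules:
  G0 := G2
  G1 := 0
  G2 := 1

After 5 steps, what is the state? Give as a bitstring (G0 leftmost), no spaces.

Step 1: G0=G2=0 G1=0(const) G2=1(const) -> 001
Step 2: G0=G2=1 G1=0(const) G2=1(const) -> 101
Step 3: G0=G2=1 G1=0(const) G2=1(const) -> 101
Step 4: G0=G2=1 G1=0(const) G2=1(const) -> 101
Step 5: G0=G2=1 G1=0(const) G2=1(const) -> 101

101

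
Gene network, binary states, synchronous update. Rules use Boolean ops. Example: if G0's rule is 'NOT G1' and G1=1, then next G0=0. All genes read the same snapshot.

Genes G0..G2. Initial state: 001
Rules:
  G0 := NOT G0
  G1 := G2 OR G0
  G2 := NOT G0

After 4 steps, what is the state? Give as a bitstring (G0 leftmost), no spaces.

Step 1: G0=NOT G0=NOT 0=1 G1=G2|G0=1|0=1 G2=NOT G0=NOT 0=1 -> 111
Step 2: G0=NOT G0=NOT 1=0 G1=G2|G0=1|1=1 G2=NOT G0=NOT 1=0 -> 010
Step 3: G0=NOT G0=NOT 0=1 G1=G2|G0=0|0=0 G2=NOT G0=NOT 0=1 -> 101
Step 4: G0=NOT G0=NOT 1=0 G1=G2|G0=1|1=1 G2=NOT G0=NOT 1=0 -> 010

010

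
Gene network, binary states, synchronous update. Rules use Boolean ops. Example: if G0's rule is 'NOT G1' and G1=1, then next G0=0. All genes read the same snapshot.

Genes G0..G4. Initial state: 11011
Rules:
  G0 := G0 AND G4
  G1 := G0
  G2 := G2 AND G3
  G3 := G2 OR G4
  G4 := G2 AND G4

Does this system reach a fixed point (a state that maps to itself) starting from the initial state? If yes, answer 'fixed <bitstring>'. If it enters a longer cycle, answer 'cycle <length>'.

Step 0: 11011
Step 1: G0=G0&G4=1&1=1 G1=G0=1 G2=G2&G3=0&1=0 G3=G2|G4=0|1=1 G4=G2&G4=0&1=0 -> 11010
Step 2: G0=G0&G4=1&0=0 G1=G0=1 G2=G2&G3=0&1=0 G3=G2|G4=0|0=0 G4=G2&G4=0&0=0 -> 01000
Step 3: G0=G0&G4=0&0=0 G1=G0=0 G2=G2&G3=0&0=0 G3=G2|G4=0|0=0 G4=G2&G4=0&0=0 -> 00000
Step 4: G0=G0&G4=0&0=0 G1=G0=0 G2=G2&G3=0&0=0 G3=G2|G4=0|0=0 G4=G2&G4=0&0=0 -> 00000
Fixed point reached at step 3: 00000

Answer: fixed 00000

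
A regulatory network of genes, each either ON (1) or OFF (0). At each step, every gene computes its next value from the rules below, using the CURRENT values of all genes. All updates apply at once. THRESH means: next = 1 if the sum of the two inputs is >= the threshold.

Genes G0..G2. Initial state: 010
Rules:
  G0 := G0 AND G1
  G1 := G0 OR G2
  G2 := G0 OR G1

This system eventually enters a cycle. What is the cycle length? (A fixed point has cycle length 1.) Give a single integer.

Answer: 2

Derivation:
Step 0: 010
Step 1: G0=G0&G1=0&1=0 G1=G0|G2=0|0=0 G2=G0|G1=0|1=1 -> 001
Step 2: G0=G0&G1=0&0=0 G1=G0|G2=0|1=1 G2=G0|G1=0|0=0 -> 010
State from step 2 equals state from step 0 -> cycle length 2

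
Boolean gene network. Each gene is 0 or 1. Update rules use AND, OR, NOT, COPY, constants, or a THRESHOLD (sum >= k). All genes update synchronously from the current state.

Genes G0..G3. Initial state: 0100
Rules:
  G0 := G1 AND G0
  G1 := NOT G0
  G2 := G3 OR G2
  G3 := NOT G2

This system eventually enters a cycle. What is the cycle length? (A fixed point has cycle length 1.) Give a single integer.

Answer: 1

Derivation:
Step 0: 0100
Step 1: G0=G1&G0=1&0=0 G1=NOT G0=NOT 0=1 G2=G3|G2=0|0=0 G3=NOT G2=NOT 0=1 -> 0101
Step 2: G0=G1&G0=1&0=0 G1=NOT G0=NOT 0=1 G2=G3|G2=1|0=1 G3=NOT G2=NOT 0=1 -> 0111
Step 3: G0=G1&G0=1&0=0 G1=NOT G0=NOT 0=1 G2=G3|G2=1|1=1 G3=NOT G2=NOT 1=0 -> 0110
Step 4: G0=G1&G0=1&0=0 G1=NOT G0=NOT 0=1 G2=G3|G2=0|1=1 G3=NOT G2=NOT 1=0 -> 0110
State from step 4 equals state from step 3 -> cycle length 1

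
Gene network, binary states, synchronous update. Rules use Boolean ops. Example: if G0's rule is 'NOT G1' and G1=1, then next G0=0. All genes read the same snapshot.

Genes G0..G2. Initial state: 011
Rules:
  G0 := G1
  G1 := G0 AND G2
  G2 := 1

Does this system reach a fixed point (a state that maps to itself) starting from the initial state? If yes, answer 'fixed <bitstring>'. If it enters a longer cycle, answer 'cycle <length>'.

Answer: cycle 2

Derivation:
Step 0: 011
Step 1: G0=G1=1 G1=G0&G2=0&1=0 G2=1(const) -> 101
Step 2: G0=G1=0 G1=G0&G2=1&1=1 G2=1(const) -> 011
Cycle of length 2 starting at step 0 -> no fixed point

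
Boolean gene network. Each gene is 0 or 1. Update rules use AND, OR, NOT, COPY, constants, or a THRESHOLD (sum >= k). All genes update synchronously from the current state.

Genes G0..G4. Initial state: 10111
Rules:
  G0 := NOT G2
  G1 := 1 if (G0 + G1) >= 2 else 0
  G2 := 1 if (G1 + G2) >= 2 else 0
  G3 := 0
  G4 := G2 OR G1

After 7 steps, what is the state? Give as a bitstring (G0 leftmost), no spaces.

Step 1: G0=NOT G2=NOT 1=0 G1=(1+0>=2)=0 G2=(0+1>=2)=0 G3=0(const) G4=G2|G1=1|0=1 -> 00001
Step 2: G0=NOT G2=NOT 0=1 G1=(0+0>=2)=0 G2=(0+0>=2)=0 G3=0(const) G4=G2|G1=0|0=0 -> 10000
Step 3: G0=NOT G2=NOT 0=1 G1=(1+0>=2)=0 G2=(0+0>=2)=0 G3=0(const) G4=G2|G1=0|0=0 -> 10000
Step 4: G0=NOT G2=NOT 0=1 G1=(1+0>=2)=0 G2=(0+0>=2)=0 G3=0(const) G4=G2|G1=0|0=0 -> 10000
Step 5: G0=NOT G2=NOT 0=1 G1=(1+0>=2)=0 G2=(0+0>=2)=0 G3=0(const) G4=G2|G1=0|0=0 -> 10000
Step 6: G0=NOT G2=NOT 0=1 G1=(1+0>=2)=0 G2=(0+0>=2)=0 G3=0(const) G4=G2|G1=0|0=0 -> 10000
Step 7: G0=NOT G2=NOT 0=1 G1=(1+0>=2)=0 G2=(0+0>=2)=0 G3=0(const) G4=G2|G1=0|0=0 -> 10000

10000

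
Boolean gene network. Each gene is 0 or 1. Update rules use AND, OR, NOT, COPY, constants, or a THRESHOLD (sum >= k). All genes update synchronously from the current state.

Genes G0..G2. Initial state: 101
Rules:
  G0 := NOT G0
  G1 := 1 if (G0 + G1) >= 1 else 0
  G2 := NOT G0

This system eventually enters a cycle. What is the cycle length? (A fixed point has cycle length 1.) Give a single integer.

Answer: 2

Derivation:
Step 0: 101
Step 1: G0=NOT G0=NOT 1=0 G1=(1+0>=1)=1 G2=NOT G0=NOT 1=0 -> 010
Step 2: G0=NOT G0=NOT 0=1 G1=(0+1>=1)=1 G2=NOT G0=NOT 0=1 -> 111
Step 3: G0=NOT G0=NOT 1=0 G1=(1+1>=1)=1 G2=NOT G0=NOT 1=0 -> 010
State from step 3 equals state from step 1 -> cycle length 2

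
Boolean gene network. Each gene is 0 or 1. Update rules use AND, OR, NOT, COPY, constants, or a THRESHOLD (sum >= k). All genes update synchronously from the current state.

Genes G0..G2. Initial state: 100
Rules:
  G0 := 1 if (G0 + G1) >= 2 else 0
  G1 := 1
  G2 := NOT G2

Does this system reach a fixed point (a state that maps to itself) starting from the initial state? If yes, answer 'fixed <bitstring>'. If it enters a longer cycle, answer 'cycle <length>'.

Answer: cycle 2

Derivation:
Step 0: 100
Step 1: G0=(1+0>=2)=0 G1=1(const) G2=NOT G2=NOT 0=1 -> 011
Step 2: G0=(0+1>=2)=0 G1=1(const) G2=NOT G2=NOT 1=0 -> 010
Step 3: G0=(0+1>=2)=0 G1=1(const) G2=NOT G2=NOT 0=1 -> 011
Cycle of length 2 starting at step 1 -> no fixed point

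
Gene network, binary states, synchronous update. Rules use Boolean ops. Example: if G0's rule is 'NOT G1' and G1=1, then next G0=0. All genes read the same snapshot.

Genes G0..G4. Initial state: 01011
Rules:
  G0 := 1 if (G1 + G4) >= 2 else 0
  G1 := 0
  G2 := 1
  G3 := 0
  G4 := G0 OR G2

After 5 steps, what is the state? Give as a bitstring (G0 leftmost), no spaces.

Step 1: G0=(1+1>=2)=1 G1=0(const) G2=1(const) G3=0(const) G4=G0|G2=0|0=0 -> 10100
Step 2: G0=(0+0>=2)=0 G1=0(const) G2=1(const) G3=0(const) G4=G0|G2=1|1=1 -> 00101
Step 3: G0=(0+1>=2)=0 G1=0(const) G2=1(const) G3=0(const) G4=G0|G2=0|1=1 -> 00101
Step 4: G0=(0+1>=2)=0 G1=0(const) G2=1(const) G3=0(const) G4=G0|G2=0|1=1 -> 00101
Step 5: G0=(0+1>=2)=0 G1=0(const) G2=1(const) G3=0(const) G4=G0|G2=0|1=1 -> 00101

00101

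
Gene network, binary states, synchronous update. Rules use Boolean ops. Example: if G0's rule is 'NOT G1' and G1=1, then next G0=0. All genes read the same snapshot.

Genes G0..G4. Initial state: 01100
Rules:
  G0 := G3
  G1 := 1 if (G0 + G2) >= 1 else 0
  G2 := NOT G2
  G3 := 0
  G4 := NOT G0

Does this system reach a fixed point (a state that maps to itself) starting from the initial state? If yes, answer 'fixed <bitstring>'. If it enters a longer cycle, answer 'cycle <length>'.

Answer: cycle 2

Derivation:
Step 0: 01100
Step 1: G0=G3=0 G1=(0+1>=1)=1 G2=NOT G2=NOT 1=0 G3=0(const) G4=NOT G0=NOT 0=1 -> 01001
Step 2: G0=G3=0 G1=(0+0>=1)=0 G2=NOT G2=NOT 0=1 G3=0(const) G4=NOT G0=NOT 0=1 -> 00101
Step 3: G0=G3=0 G1=(0+1>=1)=1 G2=NOT G2=NOT 1=0 G3=0(const) G4=NOT G0=NOT 0=1 -> 01001
Cycle of length 2 starting at step 1 -> no fixed point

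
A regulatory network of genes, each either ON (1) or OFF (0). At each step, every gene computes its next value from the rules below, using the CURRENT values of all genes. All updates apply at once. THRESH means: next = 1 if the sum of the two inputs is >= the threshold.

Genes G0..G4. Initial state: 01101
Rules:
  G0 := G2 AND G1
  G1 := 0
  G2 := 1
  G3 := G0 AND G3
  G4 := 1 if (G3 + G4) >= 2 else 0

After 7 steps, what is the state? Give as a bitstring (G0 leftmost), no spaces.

Step 1: G0=G2&G1=1&1=1 G1=0(const) G2=1(const) G3=G0&G3=0&0=0 G4=(0+1>=2)=0 -> 10100
Step 2: G0=G2&G1=1&0=0 G1=0(const) G2=1(const) G3=G0&G3=1&0=0 G4=(0+0>=2)=0 -> 00100
Step 3: G0=G2&G1=1&0=0 G1=0(const) G2=1(const) G3=G0&G3=0&0=0 G4=(0+0>=2)=0 -> 00100
Step 4: G0=G2&G1=1&0=0 G1=0(const) G2=1(const) G3=G0&G3=0&0=0 G4=(0+0>=2)=0 -> 00100
Step 5: G0=G2&G1=1&0=0 G1=0(const) G2=1(const) G3=G0&G3=0&0=0 G4=(0+0>=2)=0 -> 00100
Step 6: G0=G2&G1=1&0=0 G1=0(const) G2=1(const) G3=G0&G3=0&0=0 G4=(0+0>=2)=0 -> 00100
Step 7: G0=G2&G1=1&0=0 G1=0(const) G2=1(const) G3=G0&G3=0&0=0 G4=(0+0>=2)=0 -> 00100

00100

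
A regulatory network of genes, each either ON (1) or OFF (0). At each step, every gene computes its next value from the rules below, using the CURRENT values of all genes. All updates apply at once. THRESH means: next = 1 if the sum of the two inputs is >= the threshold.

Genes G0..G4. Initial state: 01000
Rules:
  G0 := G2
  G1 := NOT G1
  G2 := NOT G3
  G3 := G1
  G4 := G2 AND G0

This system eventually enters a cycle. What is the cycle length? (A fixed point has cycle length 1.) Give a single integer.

Step 0: 01000
Step 1: G0=G2=0 G1=NOT G1=NOT 1=0 G2=NOT G3=NOT 0=1 G3=G1=1 G4=G2&G0=0&0=0 -> 00110
Step 2: G0=G2=1 G1=NOT G1=NOT 0=1 G2=NOT G3=NOT 1=0 G3=G1=0 G4=G2&G0=1&0=0 -> 11000
Step 3: G0=G2=0 G1=NOT G1=NOT 1=0 G2=NOT G3=NOT 0=1 G3=G1=1 G4=G2&G0=0&1=0 -> 00110
State from step 3 equals state from step 1 -> cycle length 2

Answer: 2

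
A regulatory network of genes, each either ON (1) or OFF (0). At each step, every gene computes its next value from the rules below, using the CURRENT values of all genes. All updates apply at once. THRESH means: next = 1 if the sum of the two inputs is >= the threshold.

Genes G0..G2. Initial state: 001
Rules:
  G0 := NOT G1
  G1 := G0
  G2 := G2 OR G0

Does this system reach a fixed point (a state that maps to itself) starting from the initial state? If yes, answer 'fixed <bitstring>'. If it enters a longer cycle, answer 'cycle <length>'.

Step 0: 001
Step 1: G0=NOT G1=NOT 0=1 G1=G0=0 G2=G2|G0=1|0=1 -> 101
Step 2: G0=NOT G1=NOT 0=1 G1=G0=1 G2=G2|G0=1|1=1 -> 111
Step 3: G0=NOT G1=NOT 1=0 G1=G0=1 G2=G2|G0=1|1=1 -> 011
Step 4: G0=NOT G1=NOT 1=0 G1=G0=0 G2=G2|G0=1|0=1 -> 001
Cycle of length 4 starting at step 0 -> no fixed point

Answer: cycle 4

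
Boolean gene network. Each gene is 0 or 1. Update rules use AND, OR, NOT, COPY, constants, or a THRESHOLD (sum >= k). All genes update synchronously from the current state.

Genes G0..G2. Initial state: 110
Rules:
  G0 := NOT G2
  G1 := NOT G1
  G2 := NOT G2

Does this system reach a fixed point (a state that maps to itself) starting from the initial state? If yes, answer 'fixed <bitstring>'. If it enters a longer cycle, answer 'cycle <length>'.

Answer: cycle 2

Derivation:
Step 0: 110
Step 1: G0=NOT G2=NOT 0=1 G1=NOT G1=NOT 1=0 G2=NOT G2=NOT 0=1 -> 101
Step 2: G0=NOT G2=NOT 1=0 G1=NOT G1=NOT 0=1 G2=NOT G2=NOT 1=0 -> 010
Step 3: G0=NOT G2=NOT 0=1 G1=NOT G1=NOT 1=0 G2=NOT G2=NOT 0=1 -> 101
Cycle of length 2 starting at step 1 -> no fixed point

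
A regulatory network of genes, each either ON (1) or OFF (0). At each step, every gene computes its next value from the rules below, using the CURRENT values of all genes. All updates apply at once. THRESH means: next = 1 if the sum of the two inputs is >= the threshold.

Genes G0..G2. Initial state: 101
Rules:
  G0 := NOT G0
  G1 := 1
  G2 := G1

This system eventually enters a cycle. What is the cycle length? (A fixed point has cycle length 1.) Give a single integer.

Step 0: 101
Step 1: G0=NOT G0=NOT 1=0 G1=1(const) G2=G1=0 -> 010
Step 2: G0=NOT G0=NOT 0=1 G1=1(const) G2=G1=1 -> 111
Step 3: G0=NOT G0=NOT 1=0 G1=1(const) G2=G1=1 -> 011
Step 4: G0=NOT G0=NOT 0=1 G1=1(const) G2=G1=1 -> 111
State from step 4 equals state from step 2 -> cycle length 2

Answer: 2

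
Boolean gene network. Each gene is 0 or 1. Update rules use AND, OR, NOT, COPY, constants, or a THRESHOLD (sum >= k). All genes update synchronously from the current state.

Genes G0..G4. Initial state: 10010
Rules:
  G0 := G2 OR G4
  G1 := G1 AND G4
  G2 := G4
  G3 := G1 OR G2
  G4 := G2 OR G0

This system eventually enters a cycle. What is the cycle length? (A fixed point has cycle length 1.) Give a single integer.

Answer: 1

Derivation:
Step 0: 10010
Step 1: G0=G2|G4=0|0=0 G1=G1&G4=0&0=0 G2=G4=0 G3=G1|G2=0|0=0 G4=G2|G0=0|1=1 -> 00001
Step 2: G0=G2|G4=0|1=1 G1=G1&G4=0&1=0 G2=G4=1 G3=G1|G2=0|0=0 G4=G2|G0=0|0=0 -> 10100
Step 3: G0=G2|G4=1|0=1 G1=G1&G4=0&0=0 G2=G4=0 G3=G1|G2=0|1=1 G4=G2|G0=1|1=1 -> 10011
Step 4: G0=G2|G4=0|1=1 G1=G1&G4=0&1=0 G2=G4=1 G3=G1|G2=0|0=0 G4=G2|G0=0|1=1 -> 10101
Step 5: G0=G2|G4=1|1=1 G1=G1&G4=0&1=0 G2=G4=1 G3=G1|G2=0|1=1 G4=G2|G0=1|1=1 -> 10111
Step 6: G0=G2|G4=1|1=1 G1=G1&G4=0&1=0 G2=G4=1 G3=G1|G2=0|1=1 G4=G2|G0=1|1=1 -> 10111
State from step 6 equals state from step 5 -> cycle length 1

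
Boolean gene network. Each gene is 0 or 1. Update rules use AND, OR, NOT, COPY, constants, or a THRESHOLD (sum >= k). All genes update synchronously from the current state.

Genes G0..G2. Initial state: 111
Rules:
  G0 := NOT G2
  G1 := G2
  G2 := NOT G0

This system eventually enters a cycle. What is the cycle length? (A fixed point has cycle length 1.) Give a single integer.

Answer: 2

Derivation:
Step 0: 111
Step 1: G0=NOT G2=NOT 1=0 G1=G2=1 G2=NOT G0=NOT 1=0 -> 010
Step 2: G0=NOT G2=NOT 0=1 G1=G2=0 G2=NOT G0=NOT 0=1 -> 101
Step 3: G0=NOT G2=NOT 1=0 G1=G2=1 G2=NOT G0=NOT 1=0 -> 010
State from step 3 equals state from step 1 -> cycle length 2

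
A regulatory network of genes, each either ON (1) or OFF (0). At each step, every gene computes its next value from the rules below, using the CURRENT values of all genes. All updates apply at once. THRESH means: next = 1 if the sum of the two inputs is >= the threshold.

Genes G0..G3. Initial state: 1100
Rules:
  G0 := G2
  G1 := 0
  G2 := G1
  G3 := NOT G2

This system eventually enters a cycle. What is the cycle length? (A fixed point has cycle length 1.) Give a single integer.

Answer: 1

Derivation:
Step 0: 1100
Step 1: G0=G2=0 G1=0(const) G2=G1=1 G3=NOT G2=NOT 0=1 -> 0011
Step 2: G0=G2=1 G1=0(const) G2=G1=0 G3=NOT G2=NOT 1=0 -> 1000
Step 3: G0=G2=0 G1=0(const) G2=G1=0 G3=NOT G2=NOT 0=1 -> 0001
Step 4: G0=G2=0 G1=0(const) G2=G1=0 G3=NOT G2=NOT 0=1 -> 0001
State from step 4 equals state from step 3 -> cycle length 1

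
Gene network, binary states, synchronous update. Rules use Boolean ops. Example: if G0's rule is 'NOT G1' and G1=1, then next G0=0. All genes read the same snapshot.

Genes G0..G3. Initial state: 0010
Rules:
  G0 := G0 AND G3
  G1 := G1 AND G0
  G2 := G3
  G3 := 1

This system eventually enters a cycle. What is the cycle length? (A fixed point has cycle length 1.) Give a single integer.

Answer: 1

Derivation:
Step 0: 0010
Step 1: G0=G0&G3=0&0=0 G1=G1&G0=0&0=0 G2=G3=0 G3=1(const) -> 0001
Step 2: G0=G0&G3=0&1=0 G1=G1&G0=0&0=0 G2=G3=1 G3=1(const) -> 0011
Step 3: G0=G0&G3=0&1=0 G1=G1&G0=0&0=0 G2=G3=1 G3=1(const) -> 0011
State from step 3 equals state from step 2 -> cycle length 1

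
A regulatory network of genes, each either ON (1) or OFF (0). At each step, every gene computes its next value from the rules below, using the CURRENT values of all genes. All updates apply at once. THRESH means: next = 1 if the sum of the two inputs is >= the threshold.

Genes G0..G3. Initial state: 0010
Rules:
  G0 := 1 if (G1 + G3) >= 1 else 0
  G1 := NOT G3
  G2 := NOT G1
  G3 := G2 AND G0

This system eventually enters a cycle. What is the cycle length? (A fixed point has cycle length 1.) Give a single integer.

Step 0: 0010
Step 1: G0=(0+0>=1)=0 G1=NOT G3=NOT 0=1 G2=NOT G1=NOT 0=1 G3=G2&G0=1&0=0 -> 0110
Step 2: G0=(1+0>=1)=1 G1=NOT G3=NOT 0=1 G2=NOT G1=NOT 1=0 G3=G2&G0=1&0=0 -> 1100
Step 3: G0=(1+0>=1)=1 G1=NOT G3=NOT 0=1 G2=NOT G1=NOT 1=0 G3=G2&G0=0&1=0 -> 1100
State from step 3 equals state from step 2 -> cycle length 1

Answer: 1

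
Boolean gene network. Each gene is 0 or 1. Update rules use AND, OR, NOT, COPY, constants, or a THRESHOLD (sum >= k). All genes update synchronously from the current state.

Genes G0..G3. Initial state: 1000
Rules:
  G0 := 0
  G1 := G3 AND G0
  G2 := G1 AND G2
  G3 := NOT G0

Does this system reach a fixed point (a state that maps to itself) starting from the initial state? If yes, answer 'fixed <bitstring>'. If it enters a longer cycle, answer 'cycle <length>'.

Step 0: 1000
Step 1: G0=0(const) G1=G3&G0=0&1=0 G2=G1&G2=0&0=0 G3=NOT G0=NOT 1=0 -> 0000
Step 2: G0=0(const) G1=G3&G0=0&0=0 G2=G1&G2=0&0=0 G3=NOT G0=NOT 0=1 -> 0001
Step 3: G0=0(const) G1=G3&G0=1&0=0 G2=G1&G2=0&0=0 G3=NOT G0=NOT 0=1 -> 0001
Fixed point reached at step 2: 0001

Answer: fixed 0001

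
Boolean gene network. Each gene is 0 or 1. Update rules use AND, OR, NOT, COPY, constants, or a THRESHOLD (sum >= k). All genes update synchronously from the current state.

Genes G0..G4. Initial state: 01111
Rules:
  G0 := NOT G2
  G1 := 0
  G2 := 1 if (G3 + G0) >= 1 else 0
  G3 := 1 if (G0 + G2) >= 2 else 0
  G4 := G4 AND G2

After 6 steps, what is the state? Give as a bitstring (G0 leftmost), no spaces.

Step 1: G0=NOT G2=NOT 1=0 G1=0(const) G2=(1+0>=1)=1 G3=(0+1>=2)=0 G4=G4&G2=1&1=1 -> 00101
Step 2: G0=NOT G2=NOT 1=0 G1=0(const) G2=(0+0>=1)=0 G3=(0+1>=2)=0 G4=G4&G2=1&1=1 -> 00001
Step 3: G0=NOT G2=NOT 0=1 G1=0(const) G2=(0+0>=1)=0 G3=(0+0>=2)=0 G4=G4&G2=1&0=0 -> 10000
Step 4: G0=NOT G2=NOT 0=1 G1=0(const) G2=(0+1>=1)=1 G3=(1+0>=2)=0 G4=G4&G2=0&0=0 -> 10100
Step 5: G0=NOT G2=NOT 1=0 G1=0(const) G2=(0+1>=1)=1 G3=(1+1>=2)=1 G4=G4&G2=0&1=0 -> 00110
Step 6: G0=NOT G2=NOT 1=0 G1=0(const) G2=(1+0>=1)=1 G3=(0+1>=2)=0 G4=G4&G2=0&1=0 -> 00100

00100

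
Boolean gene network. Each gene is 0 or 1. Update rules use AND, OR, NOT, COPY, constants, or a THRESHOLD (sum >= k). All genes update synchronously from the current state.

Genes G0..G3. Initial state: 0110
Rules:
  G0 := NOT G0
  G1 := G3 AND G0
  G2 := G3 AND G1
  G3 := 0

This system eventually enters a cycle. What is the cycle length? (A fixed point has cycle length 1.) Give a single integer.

Answer: 2

Derivation:
Step 0: 0110
Step 1: G0=NOT G0=NOT 0=1 G1=G3&G0=0&0=0 G2=G3&G1=0&1=0 G3=0(const) -> 1000
Step 2: G0=NOT G0=NOT 1=0 G1=G3&G0=0&1=0 G2=G3&G1=0&0=0 G3=0(const) -> 0000
Step 3: G0=NOT G0=NOT 0=1 G1=G3&G0=0&0=0 G2=G3&G1=0&0=0 G3=0(const) -> 1000
State from step 3 equals state from step 1 -> cycle length 2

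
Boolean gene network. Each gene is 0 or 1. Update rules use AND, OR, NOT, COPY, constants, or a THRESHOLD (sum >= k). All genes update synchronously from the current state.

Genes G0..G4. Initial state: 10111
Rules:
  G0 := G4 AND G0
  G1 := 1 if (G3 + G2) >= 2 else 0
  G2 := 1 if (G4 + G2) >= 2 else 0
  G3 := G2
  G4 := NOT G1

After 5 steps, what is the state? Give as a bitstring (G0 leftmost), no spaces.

Step 1: G0=G4&G0=1&1=1 G1=(1+1>=2)=1 G2=(1+1>=2)=1 G3=G2=1 G4=NOT G1=NOT 0=1 -> 11111
Step 2: G0=G4&G0=1&1=1 G1=(1+1>=2)=1 G2=(1+1>=2)=1 G3=G2=1 G4=NOT G1=NOT 1=0 -> 11110
Step 3: G0=G4&G0=0&1=0 G1=(1+1>=2)=1 G2=(0+1>=2)=0 G3=G2=1 G4=NOT G1=NOT 1=0 -> 01010
Step 4: G0=G4&G0=0&0=0 G1=(1+0>=2)=0 G2=(0+0>=2)=0 G3=G2=0 G4=NOT G1=NOT 1=0 -> 00000
Step 5: G0=G4&G0=0&0=0 G1=(0+0>=2)=0 G2=(0+0>=2)=0 G3=G2=0 G4=NOT G1=NOT 0=1 -> 00001

00001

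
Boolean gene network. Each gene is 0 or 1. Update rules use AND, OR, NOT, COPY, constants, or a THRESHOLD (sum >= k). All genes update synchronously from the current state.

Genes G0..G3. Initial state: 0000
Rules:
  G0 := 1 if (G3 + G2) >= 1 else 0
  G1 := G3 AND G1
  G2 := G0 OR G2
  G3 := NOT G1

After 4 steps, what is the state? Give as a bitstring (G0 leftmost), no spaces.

Step 1: G0=(0+0>=1)=0 G1=G3&G1=0&0=0 G2=G0|G2=0|0=0 G3=NOT G1=NOT 0=1 -> 0001
Step 2: G0=(1+0>=1)=1 G1=G3&G1=1&0=0 G2=G0|G2=0|0=0 G3=NOT G1=NOT 0=1 -> 1001
Step 3: G0=(1+0>=1)=1 G1=G3&G1=1&0=0 G2=G0|G2=1|0=1 G3=NOT G1=NOT 0=1 -> 1011
Step 4: G0=(1+1>=1)=1 G1=G3&G1=1&0=0 G2=G0|G2=1|1=1 G3=NOT G1=NOT 0=1 -> 1011

1011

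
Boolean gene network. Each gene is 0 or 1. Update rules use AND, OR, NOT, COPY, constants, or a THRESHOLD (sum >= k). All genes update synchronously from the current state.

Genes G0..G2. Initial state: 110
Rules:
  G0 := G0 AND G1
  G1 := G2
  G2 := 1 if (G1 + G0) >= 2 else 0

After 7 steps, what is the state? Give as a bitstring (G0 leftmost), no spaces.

Step 1: G0=G0&G1=1&1=1 G1=G2=0 G2=(1+1>=2)=1 -> 101
Step 2: G0=G0&G1=1&0=0 G1=G2=1 G2=(0+1>=2)=0 -> 010
Step 3: G0=G0&G1=0&1=0 G1=G2=0 G2=(1+0>=2)=0 -> 000
Step 4: G0=G0&G1=0&0=0 G1=G2=0 G2=(0+0>=2)=0 -> 000
Step 5: G0=G0&G1=0&0=0 G1=G2=0 G2=(0+0>=2)=0 -> 000
Step 6: G0=G0&G1=0&0=0 G1=G2=0 G2=(0+0>=2)=0 -> 000
Step 7: G0=G0&G1=0&0=0 G1=G2=0 G2=(0+0>=2)=0 -> 000

000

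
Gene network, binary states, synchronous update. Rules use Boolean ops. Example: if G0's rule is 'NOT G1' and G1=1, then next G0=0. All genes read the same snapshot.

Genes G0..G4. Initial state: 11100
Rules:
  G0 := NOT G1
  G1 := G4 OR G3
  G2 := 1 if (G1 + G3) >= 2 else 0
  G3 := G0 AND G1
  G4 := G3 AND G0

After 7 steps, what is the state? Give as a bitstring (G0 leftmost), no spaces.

Step 1: G0=NOT G1=NOT 1=0 G1=G4|G3=0|0=0 G2=(1+0>=2)=0 G3=G0&G1=1&1=1 G4=G3&G0=0&1=0 -> 00010
Step 2: G0=NOT G1=NOT 0=1 G1=G4|G3=0|1=1 G2=(0+1>=2)=0 G3=G0&G1=0&0=0 G4=G3&G0=1&0=0 -> 11000
Step 3: G0=NOT G1=NOT 1=0 G1=G4|G3=0|0=0 G2=(1+0>=2)=0 G3=G0&G1=1&1=1 G4=G3&G0=0&1=0 -> 00010
Step 4: G0=NOT G1=NOT 0=1 G1=G4|G3=0|1=1 G2=(0+1>=2)=0 G3=G0&G1=0&0=0 G4=G3&G0=1&0=0 -> 11000
Step 5: G0=NOT G1=NOT 1=0 G1=G4|G3=0|0=0 G2=(1+0>=2)=0 G3=G0&G1=1&1=1 G4=G3&G0=0&1=0 -> 00010
Step 6: G0=NOT G1=NOT 0=1 G1=G4|G3=0|1=1 G2=(0+1>=2)=0 G3=G0&G1=0&0=0 G4=G3&G0=1&0=0 -> 11000
Step 7: G0=NOT G1=NOT 1=0 G1=G4|G3=0|0=0 G2=(1+0>=2)=0 G3=G0&G1=1&1=1 G4=G3&G0=0&1=0 -> 00010

00010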